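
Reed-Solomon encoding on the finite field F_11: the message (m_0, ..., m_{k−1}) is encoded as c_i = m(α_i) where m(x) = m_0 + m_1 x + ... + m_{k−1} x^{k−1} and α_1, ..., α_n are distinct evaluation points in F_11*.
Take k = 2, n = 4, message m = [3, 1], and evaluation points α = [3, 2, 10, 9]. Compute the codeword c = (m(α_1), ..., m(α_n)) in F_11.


c = [6, 5, 2, 1]

Message polynomial: m(x) = 3 + 1·x (mod 11).
For each evaluation point α_i, compute m(α_i) mod 11:
  α_1 = 3: Horner steps 1 → 6, so m(3) = 6.
  α_2 = 2: Horner steps 1 → 5, so m(2) = 5.
  α_3 = 10: Horner steps 1 → 2, so m(10) = 2.
  α_4 = 9: Horner steps 1 → 1, so m(9) = 1.
Codeword c = [6, 5, 2, 1] ∈ F_11^4.


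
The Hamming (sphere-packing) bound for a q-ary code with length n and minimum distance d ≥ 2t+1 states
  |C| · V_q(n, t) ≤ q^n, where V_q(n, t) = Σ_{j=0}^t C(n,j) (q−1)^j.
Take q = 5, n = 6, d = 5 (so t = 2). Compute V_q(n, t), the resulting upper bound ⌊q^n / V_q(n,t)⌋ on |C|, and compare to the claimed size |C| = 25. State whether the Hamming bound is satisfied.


V_q(n, t) = 265, q^n = 15625, Hamming bound = 58, |C| = 25 ≤ bound (satisfied).

Step 1: Compute V_q(n, t) = Σ_{j=0}^2 C(n, j) (q−1)^j.
  j = 0: C(6,0)·(4)^0 = 1·1 = 1.
  j = 1: C(6,1)·(4)^1 = 6·4 = 24.
  j = 2: C(6,2)·(4)^2 = 15·16 = 240.
  V_q(n, t) = 1 + 24 + 240 = 265.
Step 2: q^n = 5^6 = 15625.
Step 3: Hamming bound ⌊q^n / V_q(n,t)⌋ = ⌊15625/265⌋ = 58.
Step 4: Compare |C| = 25 to 58: satisfied.
The claimed |C| lies below the Hamming bound.


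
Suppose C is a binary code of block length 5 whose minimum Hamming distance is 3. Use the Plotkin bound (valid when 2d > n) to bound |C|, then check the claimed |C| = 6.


Plotkin bound M ≤ 6; given |C| = 6 ≤ bound (satisfied).

Check applicability: 2d = 6, n = 5.
2d − n = 1 > 0, so Plotkin applies.
Compute d/(2d−n) = 3/1 ≈ 3.0000.
⌊d/(2d−n)⌋ = 3.
Plotkin bound: M ≤ 2·3 = 6.
Given |C| = 6, check: satisfied.
This |C| is at the Plotkin bound.


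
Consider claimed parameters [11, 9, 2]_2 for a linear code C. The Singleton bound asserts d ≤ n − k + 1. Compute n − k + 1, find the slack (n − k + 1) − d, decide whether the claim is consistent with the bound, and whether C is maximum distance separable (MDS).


Singleton RHS = n − k + 1 = 3, slack = 1, bound satisfied, not MDS.

Singleton bound: d ≤ n − k + 1.
Here n = 11, k = 9, so n − k + 1 = 3.
Given d = 2, check d ≤ 3: YES.
Slack = (n − k + 1) − d = 1.
The code is NOT MDS (slack = 1 > 0).
Description: the claimed parameters are [11, 9, 2]_2; such a code would be non-MDS.


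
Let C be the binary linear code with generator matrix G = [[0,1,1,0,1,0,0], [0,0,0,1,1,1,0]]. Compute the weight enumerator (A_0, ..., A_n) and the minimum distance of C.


Weight distribution: A_0 = 1, A_3 = 2, A_4 = 1. Minimum distance d = 3.

Enumerate all 2^2 = 4 messages m ∈ F_2^2.
For each, compute codeword c = mG in F_2^7, then tally its weight.
  m = 00 → c = 0000000, weight = 0.
  m = 10 → c = 0110100, weight = 3.
  m = 01 → c = 0001110, weight = 3.
  m = 11 → c = 0111010, weight = 4.
Tally weights:
  weight 0: 1 codewords.
  weight 3: 2 codewords.
  weight 4: 1 codewords.
Minimum distance d = smallest w > 0 with A_w > 0 = 3.
Sanity: Σ A_w = 4 = 2^2 = 4 ✓.


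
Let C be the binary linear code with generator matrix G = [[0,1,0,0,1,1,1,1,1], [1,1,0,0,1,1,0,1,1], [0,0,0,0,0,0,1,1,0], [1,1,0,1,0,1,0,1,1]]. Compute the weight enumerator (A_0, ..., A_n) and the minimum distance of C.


Weight distribution: A_0 = 1, A_2 = 4, A_4 = 5, A_6 = 6. Minimum distance d = 2.

Enumerate all 2^4 = 16 messages m ∈ F_2^4.
For each, compute codeword c = mG in F_2^9, then tally its weight.
  m = 0000 → c = 000000000, weight = 0.
  m = 1000 → c = 010011111, weight = 6.
  m = 0100 → c = 110011011, weight = 6.
  m = 1100 → c = 100000100, weight = 2.
  m = 0010 → c = 000000110, weight = 2.
  m = 1010 → c = 010011001, weight = 4.
  m = 0110 → c = 110011101, weight = 6.
  m = 1110 → c = 100000010, weight = 2.
  m = 0001 → c = 110101011, weight = 6.
  m = 1001 → c = 100110100, weight = 4.
  m = 0101 → c = 000110000, weight = 2.
  m = 1101 → c = 010101111, weight = 6.
  m = 0011 → c = 110101101, weight = 6.
  m = 1011 → c = 100110010, weight = 4.
  m = 0111 → c = 000110110, weight = 4.
  m = 1111 → c = 010101001, weight = 4.
Tally weights:
  weight 0: 1 codewords.
  weight 2: 4 codewords.
  weight 4: 5 codewords.
  weight 6: 6 codewords.
Minimum distance d = smallest w > 0 with A_w > 0 = 2.
Sanity: Σ A_w = 16 = 2^4 = 16 ✓.


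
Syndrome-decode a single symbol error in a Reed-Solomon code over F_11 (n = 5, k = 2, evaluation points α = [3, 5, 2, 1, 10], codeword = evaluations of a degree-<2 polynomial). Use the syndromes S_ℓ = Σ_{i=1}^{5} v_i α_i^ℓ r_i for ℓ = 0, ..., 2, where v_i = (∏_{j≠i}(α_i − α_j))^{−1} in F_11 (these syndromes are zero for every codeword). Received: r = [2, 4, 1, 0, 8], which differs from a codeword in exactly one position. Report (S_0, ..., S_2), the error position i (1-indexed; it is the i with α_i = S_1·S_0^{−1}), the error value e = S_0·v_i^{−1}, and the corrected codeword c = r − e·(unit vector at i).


S = (10, 1, 10), error at position 5, error magnitude e = 10, c = [2, 4, 1, 0, 9].

Step 1: column multipliers v_i = (∏_{j≠i}(α_i − α_j))^{−1} mod 11.
  i = 1 (α = 3): (3−5)(3−2)(3−1)(3−10) = (−2)·1·2·(−7) = 28 ≡ 6, so v_1 = 6^{−1} = 2 (mod 11).
  i = 2 (α = 5): (5−3)(5−2)(5−1)(5−10) = 2·3·4·(−5) = −120 ≡ 1, so v_2 = 1^{−1} = 1 (mod 11).
  i = 3 (α = 2): (2−3)(2−5)(2−1)(2−10) = (−1)·(−3)·1·(−8) = −24 ≡ 9, so v_3 = 9^{−1} = 5 (mod 11).
  i = 4 (α = 1): (1−3)(1−5)(1−2)(1−10) = (−2)·(−4)·(−1)·(−9) = 72 ≡ 6, so v_4 = 6^{−1} = 2 (mod 11).
  i = 5 (α = 10): (10−3)(10−5)(10−2)(10−1) = 7·5·8·9 = 2520 ≡ 1, so v_5 = 1^{−1} = 1 (mod 11).
  v = [2, 1, 5, 2, 1].
Step 2: syndromes of r = [2, 4, 1, 0, 8] (all sums mod 11).
  S_0 = Σ v_i r_i = 2·2 + 1·4 + 5·1 + 2·0 + 1·8 = 21 ≡ 10.
  S_1 = Σ v_i α_i r_i = 2·3·2 + 1·5·4 + 5·2·1 + 2·1·0 + 1·10·8 = 122 ≡ 1.
  α_i^2 mod 11 = [9, 3, 4, 1, 1].
  S_2 = Σ v_i α_i^2 r_i = 2·9·2 + 1·3·4 + 5·4·1 + 2·1·0 + 1·1·8 = 76 ≡ 10.
  S = (10, 1, 10) ≠ 0, so r is not a codeword (an error is present).
Step 3: locate the error. For a single error e at position i, S_ℓ = v_i·e·α_i^ℓ, so α_err = S_1/S_0.
  S_0^{−1} = 10^{−1} = 10 (mod 11), so α_err = 1·10 = 10 ≡ 10 = α_5. Error position i = 5.
  Consistency check: S_2/S_1 = 10·1 = 10 ≡ 10 = α_err ✓ (single-error assumption holds).
Step 4: error magnitude e = S_0/v_5 = S_0·∏_{j≠5}(α_5 − α_j) = 10·1 = 10 ≡ 10 (mod 11).
Step 5: correct position 5: c_5 = r_5 − e = 8 − 10 ≡ 9 (mod 11). Hence c = [2, 4, 1, 0, 9].
  Check: interpolating c through the α_i gives m(x) = 10 + 1·x (degree < 2) with m(α_i) = c_i for every i, so c is indeed a codeword.


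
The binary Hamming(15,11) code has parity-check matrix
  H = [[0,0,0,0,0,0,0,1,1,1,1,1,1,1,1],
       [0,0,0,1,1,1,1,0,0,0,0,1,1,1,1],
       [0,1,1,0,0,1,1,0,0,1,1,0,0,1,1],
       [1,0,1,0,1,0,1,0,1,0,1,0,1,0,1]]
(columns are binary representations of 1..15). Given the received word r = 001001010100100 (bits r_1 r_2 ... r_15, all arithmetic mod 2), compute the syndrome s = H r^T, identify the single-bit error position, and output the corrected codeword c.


s = (1, 0, 1, 0)^T, error position = 10, corrected codeword c = 001001010000100

Compute s = H r^T mod 2 one row at a time:
  s_1 = 1 + 0 + 1 + 0 + 0 + 1 + 0 + 0 = 3 ≡ 1 (mod 2).
  s_2 = 0 + 0 + 1 + 0 + 0 + 1 + 0 + 0 = 2 ≡ 0 (mod 2).
  s_3 = 0 + 1 + 1 + 0 + 1 + 0 + 0 + 0 = 3 ≡ 1 (mod 2).
  s_4 = 0 + 1 + 0 + 0 + 0 + 0 + 1 + 0 = 2 ≡ 0 (mod 2).
s = (1, 0, 1, 0)^T — this equals column 10 of H (binary 1010), so error is at position 10.
Correct: flip bit 10 of r = 001001010100100 to get c = 001001010000100.


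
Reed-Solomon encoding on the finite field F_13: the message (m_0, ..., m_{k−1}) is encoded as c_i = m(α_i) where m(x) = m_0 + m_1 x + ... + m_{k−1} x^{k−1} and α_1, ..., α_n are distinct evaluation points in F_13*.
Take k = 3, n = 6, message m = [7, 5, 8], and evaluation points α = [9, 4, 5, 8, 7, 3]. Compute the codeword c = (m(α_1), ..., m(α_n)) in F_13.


c = [11, 12, 11, 0, 5, 3]

Message polynomial: m(x) = 7 + 5·x + 8·x^2 (mod 13).
For each evaluation point α_i, compute m(α_i) mod 13:
  α_1 = 9: Horner steps 8 → 12 → 11, so m(9) = 11.
  α_2 = 4: Horner steps 8 → 11 → 12, so m(4) = 12.
  α_3 = 5: Horner steps 8 → 6 → 11, so m(5) = 11.
  α_4 = 8: Horner steps 8 → 4 → 0, so m(8) = 0.
  α_5 = 7: Horner steps 8 → 9 → 5, so m(7) = 5.
  α_6 = 3: Horner steps 8 → 3 → 3, so m(3) = 3.
Codeword c = [11, 12, 11, 0, 5, 3] ∈ F_13^6.


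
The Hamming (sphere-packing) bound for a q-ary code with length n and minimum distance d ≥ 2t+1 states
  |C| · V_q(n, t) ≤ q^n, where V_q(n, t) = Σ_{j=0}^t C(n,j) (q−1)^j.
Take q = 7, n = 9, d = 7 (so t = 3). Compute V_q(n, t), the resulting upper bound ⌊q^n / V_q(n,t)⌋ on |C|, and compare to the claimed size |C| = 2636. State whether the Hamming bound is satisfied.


V_q(n, t) = 19495, q^n = 40353607, Hamming bound = 2069, |C| = 2636 > bound (violated).

Step 1: Compute V_q(n, t) = Σ_{j=0}^3 C(n, j) (q−1)^j.
  j = 0: C(9,0)·(6)^0 = 1·1 = 1.
  j = 1: C(9,1)·(6)^1 = 9·6 = 54.
  j = 2: C(9,2)·(6)^2 = 36·36 = 1296.
  j = 3: C(9,3)·(6)^3 = 84·216 = 18144.
  V_q(n, t) = 1 + 54 + 1296 + 18144 = 19495.
Step 2: q^n = 7^9 = 40353607.
Step 3: Hamming bound ⌊q^n / V_q(n,t)⌋ = ⌊40353607/19495⌋ = 2069.
Step 4: Compare |C| = 2636 to 2069: violated.
The claimed |C| lies above the Hamming bound, so no 7-ary code of length 9 with d ≥ 7 can have 2636 codewords.


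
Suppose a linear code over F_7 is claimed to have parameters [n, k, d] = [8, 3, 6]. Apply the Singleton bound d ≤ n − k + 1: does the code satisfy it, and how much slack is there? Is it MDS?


Singleton RHS = n − k + 1 = 6, slack = 0, bound satisfied, MDS.

Singleton bound: d ≤ n − k + 1.
Here n = 8, k = 3, so n − k + 1 = 6.
Given d = 6, check d ≤ 6: YES.
Slack = (n − k + 1) − d = 0.
The code is MDS (slack = 0).
Description: the claimed parameters are [8, 3, 6]_7; such a code would be MDS (meets Singleton bound).


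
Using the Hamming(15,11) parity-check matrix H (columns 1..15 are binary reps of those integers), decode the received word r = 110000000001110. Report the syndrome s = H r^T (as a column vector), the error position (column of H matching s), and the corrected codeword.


s = (1, 1, 0, 0)^T, error position = 12, corrected codeword c = 110000000000110

Compute s = H r^T mod 2 one row at a time:
  s_1 = 0 + 0 + 0 + 0 + 1 + 1 + 1 + 0 = 3 ≡ 1 (mod 2).
  s_2 = 0 + 0 + 0 + 0 + 1 + 1 + 1 + 0 = 3 ≡ 1 (mod 2).
  s_3 = 1 + 0 + 0 + 0 + 0 + 0 + 1 + 0 = 2 ≡ 0 (mod 2).
  s_4 = 1 + 0 + 0 + 0 + 0 + 0 + 1 + 0 = 2 ≡ 0 (mod 2).
s = (1, 1, 0, 0)^T — this equals column 12 of H (binary 1100), so error is at position 12.
Correct: flip bit 12 of r = 110000000001110 to get c = 110000000000110.


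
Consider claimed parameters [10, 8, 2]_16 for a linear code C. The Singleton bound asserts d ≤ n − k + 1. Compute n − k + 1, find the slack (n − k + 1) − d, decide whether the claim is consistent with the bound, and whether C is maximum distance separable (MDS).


Singleton RHS = n − k + 1 = 3, slack = 1, bound satisfied, not MDS.

Singleton bound: d ≤ n − k + 1.
Here n = 10, k = 8, so n − k + 1 = 3.
Given d = 2, check d ≤ 3: YES.
Slack = (n − k + 1) − d = 1.
The code is NOT MDS (slack = 1 > 0).
Description: the claimed parameters are [10, 8, 2]_16; such a code would be non-MDS.


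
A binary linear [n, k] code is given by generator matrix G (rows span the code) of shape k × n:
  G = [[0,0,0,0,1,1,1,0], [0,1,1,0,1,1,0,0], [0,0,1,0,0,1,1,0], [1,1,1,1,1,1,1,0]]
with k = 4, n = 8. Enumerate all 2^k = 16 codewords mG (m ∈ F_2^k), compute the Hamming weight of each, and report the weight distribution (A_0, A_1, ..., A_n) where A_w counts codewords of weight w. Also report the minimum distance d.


Weight distribution: A_0 = 1, A_2 = 2, A_3 = 5, A_4 = 5, A_5 = 2, A_7 = 1. Minimum distance d = 2.

Enumerate all 2^4 = 16 messages m ∈ F_2^4.
For each, compute codeword c = mG in F_2^8, then tally its weight.
  m = 0000 → c = 00000000, weight = 0.
  m = 1000 → c = 00001110, weight = 3.
  m = 0100 → c = 01101100, weight = 4.
  m = 1100 → c = 01100010, weight = 3.
  m = 0010 → c = 00100110, weight = 3.
  m = 1010 → c = 00101000, weight = 2.
  m = 0110 → c = 01001010, weight = 3.
  m = 1110 → c = 01000100, weight = 2.
  m = 0001 → c = 11111110, weight = 7.
  m = 1001 → c = 11110000, weight = 4.
  m = 0101 → c = 10010010, weight = 3.
  m = 1101 → c = 10011100, weight = 4.
  m = 0011 → c = 11011000, weight = 4.
  m = 1011 → c = 11010110, weight = 5.
  m = 0111 → c = 10110100, weight = 4.
  m = 1111 → c = 10111010, weight = 5.
Tally weights:
  weight 0: 1 codewords.
  weight 2: 2 codewords.
  weight 3: 5 codewords.
  weight 4: 5 codewords.
  weight 5: 2 codewords.
  weight 7: 1 codewords.
Minimum distance d = smallest w > 0 with A_w > 0 = 2.
Sanity: Σ A_w = 16 = 2^4 = 16 ✓.


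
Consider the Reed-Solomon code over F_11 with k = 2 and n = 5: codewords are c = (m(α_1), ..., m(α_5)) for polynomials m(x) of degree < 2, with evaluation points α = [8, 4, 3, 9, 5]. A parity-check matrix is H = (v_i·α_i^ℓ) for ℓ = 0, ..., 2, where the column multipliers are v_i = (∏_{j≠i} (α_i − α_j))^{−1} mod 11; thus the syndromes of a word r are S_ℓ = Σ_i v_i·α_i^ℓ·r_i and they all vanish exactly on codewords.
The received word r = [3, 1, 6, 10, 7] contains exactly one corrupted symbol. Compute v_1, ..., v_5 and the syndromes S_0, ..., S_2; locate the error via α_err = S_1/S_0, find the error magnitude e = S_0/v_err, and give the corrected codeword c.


S = (10, 2, 7), error at position 4, error magnitude e = 1, c = [3, 1, 6, 9, 7].

Step 1: column multipliers v_i = (∏_{j≠i}(α_i − α_j))^{−1} mod 11.
  i = 1 (α = 8): (8−4)(8−3)(8−9)(8−5) = 4·5·(−1)·3 = −60 ≡ 6, so v_1 = 6^{−1} = 2 (mod 11).
  i = 2 (α = 4): (4−8)(4−3)(4−9)(4−5) = (−4)·1·(−5)·(−1) = −20 ≡ 2, so v_2 = 2^{−1} = 6 (mod 11).
  i = 3 (α = 3): (3−8)(3−4)(3−9)(3−5) = (−5)·(−1)·(−6)·(−2) = 60 ≡ 5, so v_3 = 5^{−1} = 9 (mod 11).
  i = 4 (α = 9): (9−8)(9−4)(9−3)(9−5) = 1·5·6·4 = 120 ≡ 10, so v_4 = 10^{−1} = 10 (mod 11).
  i = 5 (α = 5): (5−8)(5−4)(5−3)(5−9) = (−3)·1·2·(−4) = 24 ≡ 2, so v_5 = 2^{−1} = 6 (mod 11).
  v = [2, 6, 9, 10, 6].
Step 2: syndromes of r = [3, 1, 6, 10, 7] (all sums mod 11).
  S_0 = Σ v_i r_i = 2·3 + 6·1 + 9·6 + 10·10 + 6·7 = 208 ≡ 10.
  S_1 = Σ v_i α_i r_i = 2·8·3 + 6·4·1 + 9·3·6 + 10·9·10 + 6·5·7 = 1344 ≡ 2.
  α_i^2 mod 11 = [9, 5, 9, 4, 3].
  S_2 = Σ v_i α_i^2 r_i = 2·9·3 + 6·5·1 + 9·9·6 + 10·4·10 + 6·3·7 = 1096 ≡ 7.
  S = (10, 2, 7) ≠ 0, so r is not a codeword (an error is present).
Step 3: locate the error. For a single error e at position i, S_ℓ = v_i·e·α_i^ℓ, so α_err = S_1/S_0.
  S_0^{−1} = 10^{−1} = 10 (mod 11), so α_err = 2·10 = 20 ≡ 9 = α_4. Error position i = 4.
  Consistency check: S_2/S_1 = 7·6 = 42 ≡ 9 = α_err ✓ (single-error assumption holds).
Step 4: error magnitude e = S_0/v_4 = S_0·∏_{j≠4}(α_4 − α_j) = 10·10 = 100 ≡ 1 (mod 11).
Step 5: correct position 4: c_4 = r_4 − e = 10 − 1 ≡ 9 (mod 11). Hence c = [3, 1, 6, 9, 7].
  Check: interpolating c through the α_i gives m(x) = 10 + 6·x (degree < 2) with m(α_i) = c_i for every i, so c is indeed a codeword.


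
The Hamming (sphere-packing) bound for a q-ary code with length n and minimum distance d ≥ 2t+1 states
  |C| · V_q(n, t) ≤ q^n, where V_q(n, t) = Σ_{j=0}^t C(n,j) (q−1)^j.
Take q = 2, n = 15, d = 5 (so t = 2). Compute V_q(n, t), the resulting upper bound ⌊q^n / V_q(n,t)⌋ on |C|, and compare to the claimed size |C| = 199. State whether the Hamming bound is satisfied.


V_q(n, t) = 121, q^n = 32768, Hamming bound = 270, |C| = 199 ≤ bound (satisfied).

Step 1: Compute V_q(n, t) = Σ_{j=0}^2 C(n, j) (q−1)^j.
  j = 0: C(15,0)·(1)^0 = 1·1 = 1.
  j = 1: C(15,1)·(1)^1 = 15·1 = 15.
  j = 2: C(15,2)·(1)^2 = 105·1 = 105.
  V_q(n, t) = 1 + 15 + 105 = 121.
Step 2: q^n = 2^15 = 32768.
Step 3: Hamming bound ⌊q^n / V_q(n,t)⌋ = ⌊32768/121⌋ = 270.
Step 4: Compare |C| = 199 to 270: satisfied.
The claimed |C| lies below the Hamming bound.


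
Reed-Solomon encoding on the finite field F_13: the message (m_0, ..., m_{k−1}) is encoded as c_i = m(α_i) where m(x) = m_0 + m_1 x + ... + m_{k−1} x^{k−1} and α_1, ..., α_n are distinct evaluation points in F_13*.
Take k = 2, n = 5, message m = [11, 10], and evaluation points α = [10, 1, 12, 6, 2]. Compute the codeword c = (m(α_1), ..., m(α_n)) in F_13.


c = [7, 8, 1, 6, 5]

Message polynomial: m(x) = 11 + 10·x (mod 13).
For each evaluation point α_i, compute m(α_i) mod 13:
  α_1 = 10: Horner steps 10 → 7, so m(10) = 7.
  α_2 = 1: Horner steps 10 → 8, so m(1) = 8.
  α_3 = 12: Horner steps 10 → 1, so m(12) = 1.
  α_4 = 6: Horner steps 10 → 6, so m(6) = 6.
  α_5 = 2: Horner steps 10 → 5, so m(2) = 5.
Codeword c = [7, 8, 1, 6, 5] ∈ F_13^5.


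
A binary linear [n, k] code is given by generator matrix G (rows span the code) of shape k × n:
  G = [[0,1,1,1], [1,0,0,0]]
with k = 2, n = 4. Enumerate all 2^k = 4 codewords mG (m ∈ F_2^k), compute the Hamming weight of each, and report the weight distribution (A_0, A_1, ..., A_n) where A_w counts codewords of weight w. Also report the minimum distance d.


Weight distribution: A_0 = 1, A_1 = 1, A_3 = 1, A_4 = 1. Minimum distance d = 1.

Enumerate all 2^2 = 4 messages m ∈ F_2^2.
For each, compute codeword c = mG in F_2^4, then tally its weight.
  m = 00 → c = 0000, weight = 0.
  m = 10 → c = 0111, weight = 3.
  m = 01 → c = 1000, weight = 1.
  m = 11 → c = 1111, weight = 4.
Tally weights:
  weight 0: 1 codewords.
  weight 1: 1 codewords.
  weight 3: 1 codewords.
  weight 4: 1 codewords.
Minimum distance d = smallest w > 0 with A_w > 0 = 1.
Sanity: Σ A_w = 4 = 2^2 = 4 ✓.


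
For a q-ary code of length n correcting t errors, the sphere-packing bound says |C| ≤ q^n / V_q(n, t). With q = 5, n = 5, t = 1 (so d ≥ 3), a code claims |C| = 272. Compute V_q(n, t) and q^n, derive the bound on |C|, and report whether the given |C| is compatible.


V_q(n, t) = 21, q^n = 3125, Hamming bound = 148, |C| = 272 > bound (violated).

Step 1: Compute V_q(n, t) = Σ_{j=0}^1 C(n, j) (q−1)^j.
  j = 0: C(5,0)·(4)^0 = 1·1 = 1.
  j = 1: C(5,1)·(4)^1 = 5·4 = 20.
  V_q(n, t) = 1 + 20 = 21.
Step 2: q^n = 5^5 = 3125.
Step 3: Hamming bound ⌊q^n / V_q(n,t)⌋ = ⌊3125/21⌋ = 148.
Step 4: Compare |C| = 272 to 148: violated.
The claimed |C| lies above the Hamming bound, so no 5-ary code of length 5 with d ≥ 3 can have 272 codewords.


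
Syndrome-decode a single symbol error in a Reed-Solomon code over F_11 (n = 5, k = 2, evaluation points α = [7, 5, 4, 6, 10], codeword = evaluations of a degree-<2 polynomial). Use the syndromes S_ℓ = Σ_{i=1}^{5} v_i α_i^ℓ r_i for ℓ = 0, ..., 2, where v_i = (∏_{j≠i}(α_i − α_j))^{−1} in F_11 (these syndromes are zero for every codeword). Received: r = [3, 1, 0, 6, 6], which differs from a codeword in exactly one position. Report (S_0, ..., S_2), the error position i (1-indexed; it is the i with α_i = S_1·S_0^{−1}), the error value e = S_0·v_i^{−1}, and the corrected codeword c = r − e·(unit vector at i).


S = (6, 3, 7), error at position 4, error magnitude e = 4, c = [3, 1, 0, 2, 6].

Step 1: column multipliers v_i = (∏_{j≠i}(α_i − α_j))^{−1} mod 11.
  i = 1 (α = 7): (7−5)(7−4)(7−6)(7−10) = 2·3·1·(−3) = −18 ≡ 4, so v_1 = 4^{−1} = 3 (mod 11).
  i = 2 (α = 5): (5−7)(5−4)(5−6)(5−10) = (−2)·1·(−1)·(−5) = −10 ≡ 1, so v_2 = 1^{−1} = 1 (mod 11).
  i = 3 (α = 4): (4−7)(4−5)(4−6)(4−10) = (−3)·(−1)·(−2)·(−6) = 36 ≡ 3, so v_3 = 3^{−1} = 4 (mod 11).
  i = 4 (α = 6): (6−7)(6−5)(6−4)(6−10) = (−1)·1·2·(−4) = 8 ≡ 8, so v_4 = 8^{−1} = 7 (mod 11).
  i = 5 (α = 10): (10−7)(10−5)(10−4)(10−6) = 3·5·6·4 = 360 ≡ 8, so v_5 = 8^{−1} = 7 (mod 11).
  v = [3, 1, 4, 7, 7].
Step 2: syndromes of r = [3, 1, 0, 6, 6] (all sums mod 11).
  S_0 = Σ v_i r_i = 3·3 + 1·1 + 4·0 + 7·6 + 7·6 = 94 ≡ 6.
  S_1 = Σ v_i α_i r_i = 3·7·3 + 1·5·1 + 4·4·0 + 7·6·6 + 7·10·6 = 740 ≡ 3.
  α_i^2 mod 11 = [5, 3, 5, 3, 1].
  S_2 = Σ v_i α_i^2 r_i = 3·5·3 + 1·3·1 + 4·5·0 + 7·3·6 + 7·1·6 = 216 ≡ 7.
  S = (6, 3, 7) ≠ 0, so r is not a codeword (an error is present).
Step 3: locate the error. For a single error e at position i, S_ℓ = v_i·e·α_i^ℓ, so α_err = S_1/S_0.
  S_0^{−1} = 6^{−1} = 2 (mod 11), so α_err = 3·2 = 6 ≡ 6 = α_4. Error position i = 4.
  Consistency check: S_2/S_1 = 7·4 = 28 ≡ 6 = α_err ✓ (single-error assumption holds).
Step 4: error magnitude e = S_0/v_4 = S_0·∏_{j≠4}(α_4 − α_j) = 6·8 = 48 ≡ 4 (mod 11).
Step 5: correct position 4: c_4 = r_4 − e = 6 − 4 ≡ 2 (mod 11). Hence c = [3, 1, 0, 2, 6].
  Check: interpolating c through the α_i gives m(x) = 7 + 1·x (degree < 2) with m(α_i) = c_i for every i, so c is indeed a codeword.


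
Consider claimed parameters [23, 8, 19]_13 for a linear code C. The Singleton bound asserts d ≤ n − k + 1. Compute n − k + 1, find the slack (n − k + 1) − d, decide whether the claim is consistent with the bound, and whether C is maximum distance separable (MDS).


Singleton RHS = n − k + 1 = 16, slack = -3, bound violated (no such code; not MDS).

Singleton bound: d ≤ n − k + 1.
Here n = 23, k = 8, so n − k + 1 = 16.
Given d = 19, check d ≤ 16: NO.
Slack = (n − k + 1) − d = -3.
The slack is negative: d = 19 exceeds n − k + 1 = 16 by 3, so the Singleton bound is violated and no linear [23, 8, 19]_13 code can exist. In particular it is not MDS (MDS requires d = n − k + 1 exactly).
Description: the claimed parameters are [23, 8, 19]_13; such a code would be impossible (violates the Singleton bound).


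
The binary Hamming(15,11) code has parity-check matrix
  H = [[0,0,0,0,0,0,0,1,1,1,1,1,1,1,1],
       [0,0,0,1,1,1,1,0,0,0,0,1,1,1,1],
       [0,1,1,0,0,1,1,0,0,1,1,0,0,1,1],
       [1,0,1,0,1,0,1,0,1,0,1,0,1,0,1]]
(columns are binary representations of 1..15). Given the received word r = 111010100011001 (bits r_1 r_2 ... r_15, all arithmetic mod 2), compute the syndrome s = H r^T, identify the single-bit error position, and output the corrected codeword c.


s = (1, 0, 1, 0)^T, error position = 10, corrected codeword c = 111010100111001

Compute s = H r^T mod 2 one row at a time:
  s_1 = 0 + 0 + 0 + 1 + 1 + 0 + 0 + 1 = 3 ≡ 1 (mod 2).
  s_2 = 0 + 1 + 0 + 1 + 1 + 0 + 0 + 1 = 4 ≡ 0 (mod 2).
  s_3 = 1 + 1 + 0 + 1 + 0 + 1 + 0 + 1 = 5 ≡ 1 (mod 2).
  s_4 = 1 + 1 + 1 + 1 + 0 + 1 + 0 + 1 = 6 ≡ 0 (mod 2).
s = (1, 0, 1, 0)^T — this equals column 10 of H (binary 1010), so error is at position 10.
Correct: flip bit 10 of r = 111010100011001 to get c = 111010100111001.


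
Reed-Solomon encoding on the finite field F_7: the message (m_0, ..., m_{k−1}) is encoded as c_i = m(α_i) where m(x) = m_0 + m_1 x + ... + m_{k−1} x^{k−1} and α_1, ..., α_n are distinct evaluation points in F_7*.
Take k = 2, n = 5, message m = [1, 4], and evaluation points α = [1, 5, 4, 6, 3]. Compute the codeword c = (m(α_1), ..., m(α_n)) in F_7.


c = [5, 0, 3, 4, 6]

Message polynomial: m(x) = 1 + 4·x (mod 7).
For each evaluation point α_i, compute m(α_i) mod 7:
  α_1 = 1: Horner steps 4 → 5, so m(1) = 5.
  α_2 = 5: Horner steps 4 → 0, so m(5) = 0.
  α_3 = 4: Horner steps 4 → 3, so m(4) = 3.
  α_4 = 6: Horner steps 4 → 4, so m(6) = 4.
  α_5 = 3: Horner steps 4 → 6, so m(3) = 6.
Codeword c = [5, 0, 3, 4, 6] ∈ F_7^5.


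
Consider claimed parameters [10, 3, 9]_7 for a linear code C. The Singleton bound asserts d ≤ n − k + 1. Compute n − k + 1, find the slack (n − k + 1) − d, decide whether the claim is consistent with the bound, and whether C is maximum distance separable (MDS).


Singleton RHS = n − k + 1 = 8, slack = -1, bound violated (no such code; not MDS).

Singleton bound: d ≤ n − k + 1.
Here n = 10, k = 3, so n − k + 1 = 8.
Given d = 9, check d ≤ 8: NO.
Slack = (n − k + 1) − d = -1.
The slack is negative: d = 9 exceeds n − k + 1 = 8 by 1, so the Singleton bound is violated and no linear [10, 3, 9]_7 code can exist. In particular it is not MDS (MDS requires d = n − k + 1 exactly).
Description: the claimed parameters are [10, 3, 9]_7; such a code would be impossible (violates the Singleton bound).


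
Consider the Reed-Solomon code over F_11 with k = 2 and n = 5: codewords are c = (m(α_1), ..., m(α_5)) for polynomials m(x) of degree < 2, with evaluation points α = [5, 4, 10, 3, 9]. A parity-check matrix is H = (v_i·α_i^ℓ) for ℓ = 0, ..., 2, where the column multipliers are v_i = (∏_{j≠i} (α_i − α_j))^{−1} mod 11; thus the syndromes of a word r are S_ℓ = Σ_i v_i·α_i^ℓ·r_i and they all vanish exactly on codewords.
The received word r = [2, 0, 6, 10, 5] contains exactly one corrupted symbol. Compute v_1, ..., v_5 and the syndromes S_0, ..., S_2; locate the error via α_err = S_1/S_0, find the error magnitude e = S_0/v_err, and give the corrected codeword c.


S = (8, 7, 2), error at position 1, error magnitude e = 1, c = [1, 0, 6, 10, 5].

Step 1: column multipliers v_i = (∏_{j≠i}(α_i − α_j))^{−1} mod 11.
  i = 1 (α = 5): (5−4)(5−10)(5−3)(5−9) = 1·(−5)·2·(−4) = 40 ≡ 7, so v_1 = 7^{−1} = 8 (mod 11).
  i = 2 (α = 4): (4−5)(4−10)(4−3)(4−9) = (−1)·(−6)·1·(−5) = −30 ≡ 3, so v_2 = 3^{−1} = 4 (mod 11).
  i = 3 (α = 10): (10−5)(10−4)(10−3)(10−9) = 5·6·7·1 = 210 ≡ 1, so v_3 = 1^{−1} = 1 (mod 11).
  i = 4 (α = 3): (3−5)(3−4)(3−10)(3−9) = (−2)·(−1)·(−7)·(−6) = 84 ≡ 7, so v_4 = 7^{−1} = 8 (mod 11).
  i = 5 (α = 9): (9−5)(9−4)(9−10)(9−3) = 4·5·(−1)·6 = −120 ≡ 1, so v_5 = 1^{−1} = 1 (mod 11).
  v = [8, 4, 1, 8, 1].
Step 2: syndromes of r = [2, 0, 6, 10, 5] (all sums mod 11).
  S_0 = Σ v_i r_i = 8·2 + 4·0 + 1·6 + 8·10 + 1·5 = 107 ≡ 8.
  S_1 = Σ v_i α_i r_i = 8·5·2 + 4·4·0 + 1·10·6 + 8·3·10 + 1·9·5 = 425 ≡ 7.
  α_i^2 mod 11 = [3, 5, 1, 9, 4].
  S_2 = Σ v_i α_i^2 r_i = 8·3·2 + 4·5·0 + 1·1·6 + 8·9·10 + 1·4·5 = 794 ≡ 2.
  S = (8, 7, 2) ≠ 0, so r is not a codeword (an error is present).
Step 3: locate the error. For a single error e at position i, S_ℓ = v_i·e·α_i^ℓ, so α_err = S_1/S_0.
  S_0^{−1} = 8^{−1} = 7 (mod 11), so α_err = 7·7 = 49 ≡ 5 = α_1. Error position i = 1.
  Consistency check: S_2/S_1 = 2·8 = 16 ≡ 5 = α_err ✓ (single-error assumption holds).
Step 4: error magnitude e = S_0/v_1 = S_0·∏_{j≠1}(α_1 − α_j) = 8·7 = 56 ≡ 1 (mod 11).
Step 5: correct position 1: c_1 = r_1 − e = 2 − 1 ≡ 1 (mod 11). Hence c = [1, 0, 6, 10, 5].
  Check: interpolating c through the α_i gives m(x) = 7 + 1·x (degree < 2) with m(α_i) = c_i for every i, so c is indeed a codeword.


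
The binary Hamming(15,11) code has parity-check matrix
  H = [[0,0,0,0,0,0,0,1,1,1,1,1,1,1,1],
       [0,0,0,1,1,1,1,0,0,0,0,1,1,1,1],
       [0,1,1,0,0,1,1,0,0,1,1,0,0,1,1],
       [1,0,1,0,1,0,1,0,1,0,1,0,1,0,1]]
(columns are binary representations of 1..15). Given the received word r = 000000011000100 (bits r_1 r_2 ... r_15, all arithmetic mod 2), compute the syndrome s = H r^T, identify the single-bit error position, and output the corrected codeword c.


s = (1, 1, 0, 0)^T, error position = 12, corrected codeword c = 000000011001100

Compute s = H r^T mod 2 one row at a time:
  s_1 = 1 + 1 + 0 + 0 + 0 + 1 + 0 + 0 = 3 ≡ 1 (mod 2).
  s_2 = 0 + 0 + 0 + 0 + 0 + 1 + 0 + 0 = 1 ≡ 1 (mod 2).
  s_3 = 0 + 0 + 0 + 0 + 0 + 0 + 0 + 0 = 0 ≡ 0 (mod 2).
  s_4 = 0 + 0 + 0 + 0 + 1 + 0 + 1 + 0 = 2 ≡ 0 (mod 2).
s = (1, 1, 0, 0)^T — this equals column 12 of H (binary 1100), so error is at position 12.
Correct: flip bit 12 of r = 000000011000100 to get c = 000000011001100.


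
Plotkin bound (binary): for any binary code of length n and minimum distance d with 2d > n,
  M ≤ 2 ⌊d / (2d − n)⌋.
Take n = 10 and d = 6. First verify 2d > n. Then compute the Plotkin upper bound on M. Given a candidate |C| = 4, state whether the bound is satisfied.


Plotkin bound M ≤ 6; given |C| = 4 ≤ bound (satisfied).

Check applicability: 2d = 12, n = 10.
2d − n = 2 > 0, so Plotkin applies.
Compute d/(2d−n) = 6/2 ≈ 3.0000.
⌊d/(2d−n)⌋ = 3.
Plotkin bound: M ≤ 2·3 = 6.
Given |C| = 4, check: satisfied.
This |C| is below the Plotkin bound.


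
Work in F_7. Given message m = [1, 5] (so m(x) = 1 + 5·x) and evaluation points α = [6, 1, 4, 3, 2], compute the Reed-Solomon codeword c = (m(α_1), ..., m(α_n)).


c = [3, 6, 0, 2, 4]

Message polynomial: m(x) = 1 + 5·x (mod 7).
For each evaluation point α_i, compute m(α_i) mod 7:
  α_1 = 6: Horner steps 5 → 3, so m(6) = 3.
  α_2 = 1: Horner steps 5 → 6, so m(1) = 6.
  α_3 = 4: Horner steps 5 → 0, so m(4) = 0.
  α_4 = 3: Horner steps 5 → 2, so m(3) = 2.
  α_5 = 2: Horner steps 5 → 4, so m(2) = 4.
Codeword c = [3, 6, 0, 2, 4] ∈ F_7^5.


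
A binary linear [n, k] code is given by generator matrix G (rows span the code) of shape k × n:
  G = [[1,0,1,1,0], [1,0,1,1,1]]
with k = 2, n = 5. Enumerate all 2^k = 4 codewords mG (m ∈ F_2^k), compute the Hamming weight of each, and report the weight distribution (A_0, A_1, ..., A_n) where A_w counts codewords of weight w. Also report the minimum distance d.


Weight distribution: A_0 = 1, A_1 = 1, A_3 = 1, A_4 = 1. Minimum distance d = 1.

Enumerate all 2^2 = 4 messages m ∈ F_2^2.
For each, compute codeword c = mG in F_2^5, then tally its weight.
  m = 00 → c = 00000, weight = 0.
  m = 10 → c = 10110, weight = 3.
  m = 01 → c = 10111, weight = 4.
  m = 11 → c = 00001, weight = 1.
Tally weights:
  weight 0: 1 codewords.
  weight 1: 1 codewords.
  weight 3: 1 codewords.
  weight 4: 1 codewords.
Minimum distance d = smallest w > 0 with A_w > 0 = 1.
Sanity: Σ A_w = 4 = 2^2 = 4 ✓.


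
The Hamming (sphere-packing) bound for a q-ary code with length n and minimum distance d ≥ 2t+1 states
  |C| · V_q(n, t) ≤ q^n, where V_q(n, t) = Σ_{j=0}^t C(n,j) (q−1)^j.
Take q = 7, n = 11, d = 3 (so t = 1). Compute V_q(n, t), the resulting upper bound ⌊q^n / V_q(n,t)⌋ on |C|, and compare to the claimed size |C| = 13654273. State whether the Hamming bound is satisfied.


V_q(n, t) = 67, q^n = 1977326743, Hamming bound = 29512339, |C| = 13654273 ≤ bound (satisfied).

Step 1: Compute V_q(n, t) = Σ_{j=0}^1 C(n, j) (q−1)^j.
  j = 0: C(11,0)·(6)^0 = 1·1 = 1.
  j = 1: C(11,1)·(6)^1 = 11·6 = 66.
  V_q(n, t) = 1 + 66 = 67.
Step 2: q^n = 7^11 = 1977326743.
Step 3: Hamming bound ⌊q^n / V_q(n,t)⌋ = ⌊1977326743/67⌋ = 29512339.
Step 4: Compare |C| = 13654273 to 29512339: satisfied.
The claimed |C| lies below the Hamming bound.


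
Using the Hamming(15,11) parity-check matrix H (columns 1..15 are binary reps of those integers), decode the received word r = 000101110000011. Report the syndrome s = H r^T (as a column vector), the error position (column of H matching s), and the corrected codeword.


s = (1, 1, 0, 0)^T, error position = 12, corrected codeword c = 000101110001011

Compute s = H r^T mod 2 one row at a time:
  s_1 = 1 + 0 + 0 + 0 + 0 + 0 + 1 + 1 = 3 ≡ 1 (mod 2).
  s_2 = 1 + 0 + 1 + 1 + 0 + 0 + 1 + 1 = 5 ≡ 1 (mod 2).
  s_3 = 0 + 0 + 1 + 1 + 0 + 0 + 1 + 1 = 4 ≡ 0 (mod 2).
  s_4 = 0 + 0 + 0 + 1 + 0 + 0 + 0 + 1 = 2 ≡ 0 (mod 2).
s = (1, 1, 0, 0)^T — this equals column 12 of H (binary 1100), so error is at position 12.
Correct: flip bit 12 of r = 000101110000011 to get c = 000101110001011.


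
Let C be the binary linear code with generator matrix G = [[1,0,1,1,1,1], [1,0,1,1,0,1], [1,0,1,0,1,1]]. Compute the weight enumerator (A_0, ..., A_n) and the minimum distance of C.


Weight distribution: A_0 = 1, A_1 = 2, A_2 = 1, A_3 = 1, A_4 = 2, A_5 = 1. Minimum distance d = 1.

Enumerate all 2^3 = 8 messages m ∈ F_2^3.
For each, compute codeword c = mG in F_2^6, then tally its weight.
  m = 000 → c = 000000, weight = 0.
  m = 100 → c = 101111, weight = 5.
  m = 010 → c = 101101, weight = 4.
  m = 110 → c = 000010, weight = 1.
  m = 001 → c = 101011, weight = 4.
  m = 101 → c = 000100, weight = 1.
  m = 011 → c = 000110, weight = 2.
  m = 111 → c = 101001, weight = 3.
Tally weights:
  weight 0: 1 codewords.
  weight 1: 2 codewords.
  weight 2: 1 codewords.
  weight 3: 1 codewords.
  weight 4: 2 codewords.
  weight 5: 1 codewords.
Minimum distance d = smallest w > 0 with A_w > 0 = 1.
Sanity: Σ A_w = 8 = 2^3 = 8 ✓.


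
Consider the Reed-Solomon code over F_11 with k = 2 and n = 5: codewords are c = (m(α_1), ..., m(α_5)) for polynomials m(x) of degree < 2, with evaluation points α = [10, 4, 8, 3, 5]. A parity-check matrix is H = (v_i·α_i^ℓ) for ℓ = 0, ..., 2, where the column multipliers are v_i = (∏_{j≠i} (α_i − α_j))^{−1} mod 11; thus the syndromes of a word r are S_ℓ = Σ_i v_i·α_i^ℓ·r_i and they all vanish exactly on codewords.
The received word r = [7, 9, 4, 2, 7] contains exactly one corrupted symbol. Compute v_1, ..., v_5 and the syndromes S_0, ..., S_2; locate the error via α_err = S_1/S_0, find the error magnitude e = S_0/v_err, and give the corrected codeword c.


S = (3, 4, 9), error at position 5, error magnitude e = 2, c = [7, 9, 4, 2, 5].

Step 1: column multipliers v_i = (∏_{j≠i}(α_i − α_j))^{−1} mod 11.
  i = 1 (α = 10): (10−4)(10−8)(10−3)(10−5) = 6·2·7·5 = 420 ≡ 2, so v_1 = 2^{−1} = 6 (mod 11).
  i = 2 (α = 4): (4−10)(4−8)(4−3)(4−5) = (−6)·(−4)·1·(−1) = −24 ≡ 9, so v_2 = 9^{−1} = 5 (mod 11).
  i = 3 (α = 8): (8−10)(8−4)(8−3)(8−5) = (−2)·4·5·3 = −120 ≡ 1, so v_3 = 1^{−1} = 1 (mod 11).
  i = 4 (α = 3): (3−10)(3−4)(3−8)(3−5) = (−7)·(−1)·(−5)·(−2) = 70 ≡ 4, so v_4 = 4^{−1} = 3 (mod 11).
  i = 5 (α = 5): (5−10)(5−4)(5−8)(5−3) = (−5)·1·(−3)·2 = 30 ≡ 8, so v_5 = 8^{−1} = 7 (mod 11).
  v = [6, 5, 1, 3, 7].
Step 2: syndromes of r = [7, 9, 4, 2, 7] (all sums mod 11).
  S_0 = Σ v_i r_i = 6·7 + 5·9 + 1·4 + 3·2 + 7·7 = 146 ≡ 3.
  S_1 = Σ v_i α_i r_i = 6·10·7 + 5·4·9 + 1·8·4 + 3·3·2 + 7·5·7 = 895 ≡ 4.
  α_i^2 mod 11 = [1, 5, 9, 9, 3].
  S_2 = Σ v_i α_i^2 r_i = 6·1·7 + 5·5·9 + 1·9·4 + 3·9·2 + 7·3·7 = 504 ≡ 9.
  S = (3, 4, 9) ≠ 0, so r is not a codeword (an error is present).
Step 3: locate the error. For a single error e at position i, S_ℓ = v_i·e·α_i^ℓ, so α_err = S_1/S_0.
  S_0^{−1} = 3^{−1} = 4 (mod 11), so α_err = 4·4 = 16 ≡ 5 = α_5. Error position i = 5.
  Consistency check: S_2/S_1 = 9·3 = 27 ≡ 5 = α_err ✓ (single-error assumption holds).
Step 4: error magnitude e = S_0/v_5 = S_0·∏_{j≠5}(α_5 − α_j) = 3·8 = 24 ≡ 2 (mod 11).
Step 5: correct position 5: c_5 = r_5 − e = 7 − 2 ≡ 5 (mod 11). Hence c = [7, 9, 4, 2, 5].
  Check: interpolating c through the α_i gives m(x) = 3 + 7·x (degree < 2) with m(α_i) = c_i for every i, so c is indeed a codeword.


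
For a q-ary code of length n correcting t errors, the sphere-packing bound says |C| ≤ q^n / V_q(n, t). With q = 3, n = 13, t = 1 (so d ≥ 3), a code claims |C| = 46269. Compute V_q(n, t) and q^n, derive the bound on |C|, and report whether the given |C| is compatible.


V_q(n, t) = 27, q^n = 1594323, Hamming bound = 59049, |C| = 46269 ≤ bound (satisfied).

Step 1: Compute V_q(n, t) = Σ_{j=0}^1 C(n, j) (q−1)^j.
  j = 0: C(13,0)·(2)^0 = 1·1 = 1.
  j = 1: C(13,1)·(2)^1 = 13·2 = 26.
  V_q(n, t) = 1 + 26 = 27.
Step 2: q^n = 3^13 = 1594323.
Step 3: Hamming bound ⌊q^n / V_q(n,t)⌋ = ⌊1594323/27⌋ = 59049.
Step 4: Compare |C| = 46269 to 59049: satisfied.
The claimed |C| lies below the Hamming bound.


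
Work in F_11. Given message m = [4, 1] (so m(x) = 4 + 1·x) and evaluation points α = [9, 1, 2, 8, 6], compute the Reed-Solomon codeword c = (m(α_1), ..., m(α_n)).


c = [2, 5, 6, 1, 10]

Message polynomial: m(x) = 4 + 1·x (mod 11).
For each evaluation point α_i, compute m(α_i) mod 11:
  α_1 = 9: Horner steps 1 → 2, so m(9) = 2.
  α_2 = 1: Horner steps 1 → 5, so m(1) = 5.
  α_3 = 2: Horner steps 1 → 6, so m(2) = 6.
  α_4 = 8: Horner steps 1 → 1, so m(8) = 1.
  α_5 = 6: Horner steps 1 → 10, so m(6) = 10.
Codeword c = [2, 5, 6, 1, 10] ∈ F_11^5.


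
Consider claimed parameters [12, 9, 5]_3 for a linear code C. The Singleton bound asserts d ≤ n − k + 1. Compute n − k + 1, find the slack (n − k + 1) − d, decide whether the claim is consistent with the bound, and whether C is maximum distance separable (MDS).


Singleton RHS = n − k + 1 = 4, slack = -1, bound violated (no such code; not MDS).

Singleton bound: d ≤ n − k + 1.
Here n = 12, k = 9, so n − k + 1 = 4.
Given d = 5, check d ≤ 4: NO.
Slack = (n − k + 1) − d = -1.
The slack is negative: d = 5 exceeds n − k + 1 = 4 by 1, so the Singleton bound is violated and no linear [12, 9, 5]_3 code can exist. In particular it is not MDS (MDS requires d = n − k + 1 exactly).
Description: the claimed parameters are [12, 9, 5]_3; such a code would be impossible (violates the Singleton bound).


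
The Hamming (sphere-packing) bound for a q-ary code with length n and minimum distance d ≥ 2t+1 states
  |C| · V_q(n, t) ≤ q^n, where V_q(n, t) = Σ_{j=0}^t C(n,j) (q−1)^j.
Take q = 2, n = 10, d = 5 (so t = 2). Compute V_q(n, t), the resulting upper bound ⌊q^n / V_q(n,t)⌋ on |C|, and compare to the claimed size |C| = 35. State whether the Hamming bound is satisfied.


V_q(n, t) = 56, q^n = 1024, Hamming bound = 18, |C| = 35 > bound (violated).

Step 1: Compute V_q(n, t) = Σ_{j=0}^2 C(n, j) (q−1)^j.
  j = 0: C(10,0)·(1)^0 = 1·1 = 1.
  j = 1: C(10,1)·(1)^1 = 10·1 = 10.
  j = 2: C(10,2)·(1)^2 = 45·1 = 45.
  V_q(n, t) = 1 + 10 + 45 = 56.
Step 2: q^n = 2^10 = 1024.
Step 3: Hamming bound ⌊q^n / V_q(n,t)⌋ = ⌊1024/56⌋ = 18.
Step 4: Compare |C| = 35 to 18: violated.
The claimed |C| lies above the Hamming bound, so no 2-ary code of length 10 with d ≥ 5 can have 35 codewords.


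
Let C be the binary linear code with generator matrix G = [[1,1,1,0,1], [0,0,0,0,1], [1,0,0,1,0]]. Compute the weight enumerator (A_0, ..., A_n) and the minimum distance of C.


Weight distribution: A_0 = 1, A_1 = 1, A_2 = 1, A_3 = 3, A_4 = 2. Minimum distance d = 1.

Enumerate all 2^3 = 8 messages m ∈ F_2^3.
For each, compute codeword c = mG in F_2^5, then tally its weight.
  m = 000 → c = 00000, weight = 0.
  m = 100 → c = 11101, weight = 4.
  m = 010 → c = 00001, weight = 1.
  m = 110 → c = 11100, weight = 3.
  m = 001 → c = 10010, weight = 2.
  m = 101 → c = 01111, weight = 4.
  m = 011 → c = 10011, weight = 3.
  m = 111 → c = 01110, weight = 3.
Tally weights:
  weight 0: 1 codewords.
  weight 1: 1 codewords.
  weight 2: 1 codewords.
  weight 3: 3 codewords.
  weight 4: 2 codewords.
Minimum distance d = smallest w > 0 with A_w > 0 = 1.
Sanity: Σ A_w = 8 = 2^3 = 8 ✓.


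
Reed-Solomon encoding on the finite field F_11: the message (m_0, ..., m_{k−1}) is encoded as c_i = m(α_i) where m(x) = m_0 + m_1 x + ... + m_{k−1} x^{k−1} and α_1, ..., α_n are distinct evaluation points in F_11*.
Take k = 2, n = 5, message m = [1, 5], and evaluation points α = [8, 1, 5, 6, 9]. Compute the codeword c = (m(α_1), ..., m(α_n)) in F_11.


c = [8, 6, 4, 9, 2]

Message polynomial: m(x) = 1 + 5·x (mod 11).
For each evaluation point α_i, compute m(α_i) mod 11:
  α_1 = 8: Horner steps 5 → 8, so m(8) = 8.
  α_2 = 1: Horner steps 5 → 6, so m(1) = 6.
  α_3 = 5: Horner steps 5 → 4, so m(5) = 4.
  α_4 = 6: Horner steps 5 → 9, so m(6) = 9.
  α_5 = 9: Horner steps 5 → 2, so m(9) = 2.
Codeword c = [8, 6, 4, 9, 2] ∈ F_11^5.
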